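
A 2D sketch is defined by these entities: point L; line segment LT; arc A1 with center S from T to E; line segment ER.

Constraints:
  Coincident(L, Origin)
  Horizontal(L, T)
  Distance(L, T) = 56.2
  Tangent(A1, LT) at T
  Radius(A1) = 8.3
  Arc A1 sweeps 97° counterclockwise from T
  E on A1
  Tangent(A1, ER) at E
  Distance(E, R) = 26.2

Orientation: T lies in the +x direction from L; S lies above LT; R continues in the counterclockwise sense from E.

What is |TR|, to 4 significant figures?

35.67

L is at the origin; L and T share the same y with |LT| = 56.2 and T on the +x side, so T = (56.20, 0.000). A1 meets LT tangentially, so ST is at right angles to LT, so S = T + (0, 8.3) = (56.20, 8.300). On A1, T sits at bearing -90° from S; a 97° counterclockwise sweep puts E at bearing 7°, so E = S + 8.3·(cos 7°, sin 7°) = (64.44, 9.312). A1 meets ER tangentially, so SE is at right angles to ER, so ER runs along (−sin 7°, cos 7°); with |ER| = 26.2, R = (61.25, 35.32). Then |TR| = |R − T| = 35.67.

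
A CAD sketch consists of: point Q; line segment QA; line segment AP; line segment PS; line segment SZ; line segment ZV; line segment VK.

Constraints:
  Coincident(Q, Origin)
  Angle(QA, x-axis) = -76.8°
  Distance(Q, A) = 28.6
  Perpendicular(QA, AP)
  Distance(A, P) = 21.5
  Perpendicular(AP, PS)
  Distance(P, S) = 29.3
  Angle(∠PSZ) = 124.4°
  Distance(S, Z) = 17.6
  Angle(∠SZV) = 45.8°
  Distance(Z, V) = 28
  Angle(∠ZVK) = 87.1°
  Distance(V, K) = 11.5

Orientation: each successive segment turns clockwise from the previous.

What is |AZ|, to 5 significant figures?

39.859

AP ⟂ PS, so PS runs at 103.20°; with |PS| = 29.3, S = (-21.092, -4.2280). ∠PSZ = 124.4° gives SZ at 47.600° from the x-axis; with |SZ| = 17.6, Z = (-9.2241, 8.7688). Then |AZ| = |Z − A| = 39.859.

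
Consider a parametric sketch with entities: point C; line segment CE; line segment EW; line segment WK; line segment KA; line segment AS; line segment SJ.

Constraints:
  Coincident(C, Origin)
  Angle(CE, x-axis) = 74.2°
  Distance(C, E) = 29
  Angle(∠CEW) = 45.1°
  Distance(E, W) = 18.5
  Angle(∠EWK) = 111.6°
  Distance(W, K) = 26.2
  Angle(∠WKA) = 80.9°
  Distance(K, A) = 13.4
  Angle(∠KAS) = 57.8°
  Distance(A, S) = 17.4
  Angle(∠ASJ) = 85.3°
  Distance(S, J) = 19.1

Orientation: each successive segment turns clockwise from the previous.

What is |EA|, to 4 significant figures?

31.14

∠EWK = 111.6° gives WK at -129.1° from the x-axis; with |WK| = 26.2, K = (0.4260, -8.561). ∠WKA = 80.9° gives KA at 131.8° from the x-axis; with |KA| = 13.4, A = (-8.506, 1.428). Then |EA| = |A − E| = 31.14.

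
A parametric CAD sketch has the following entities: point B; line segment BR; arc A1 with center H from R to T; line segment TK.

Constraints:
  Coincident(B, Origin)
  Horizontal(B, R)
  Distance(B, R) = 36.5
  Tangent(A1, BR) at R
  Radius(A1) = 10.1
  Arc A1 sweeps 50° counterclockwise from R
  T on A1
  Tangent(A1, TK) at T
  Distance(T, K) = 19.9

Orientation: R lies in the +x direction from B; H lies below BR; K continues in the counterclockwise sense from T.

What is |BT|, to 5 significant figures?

28.988

Tangency of A1 to BR means the radius HR is perpendicular to BR, so H = R + (0, -10.1) = (36.500, -10.100). On A1, R sits at bearing 90° from H; a 50° counterclockwise sweep puts T at bearing 140°, so T = H + 10.1·(cos 140°, sin 140°) = (28.763, -3.6078). Then |BT| = |T − B| = 28.988.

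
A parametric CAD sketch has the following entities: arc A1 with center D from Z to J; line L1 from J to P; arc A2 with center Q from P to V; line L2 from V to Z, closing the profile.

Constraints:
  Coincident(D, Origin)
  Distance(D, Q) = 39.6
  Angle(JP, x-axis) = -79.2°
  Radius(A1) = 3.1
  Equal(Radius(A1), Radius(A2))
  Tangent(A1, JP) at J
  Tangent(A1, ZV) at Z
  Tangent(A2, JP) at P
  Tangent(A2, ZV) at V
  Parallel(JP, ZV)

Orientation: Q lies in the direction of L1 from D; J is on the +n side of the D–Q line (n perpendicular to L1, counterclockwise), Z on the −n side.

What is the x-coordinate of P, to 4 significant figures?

10.47

Tangency of A1 to both parallel lines with radius 3.1 puts J and Z at D ± 3.1·n: J = (3.045, 0.5809), Z = (-3.045, -0.5809). Equal radii place P and V the same way about Q: P = Q + 3.1·n = (10.47, -38.32), V = Q − 3.1·n = (4.375, -39.48). So P.x = 10.47.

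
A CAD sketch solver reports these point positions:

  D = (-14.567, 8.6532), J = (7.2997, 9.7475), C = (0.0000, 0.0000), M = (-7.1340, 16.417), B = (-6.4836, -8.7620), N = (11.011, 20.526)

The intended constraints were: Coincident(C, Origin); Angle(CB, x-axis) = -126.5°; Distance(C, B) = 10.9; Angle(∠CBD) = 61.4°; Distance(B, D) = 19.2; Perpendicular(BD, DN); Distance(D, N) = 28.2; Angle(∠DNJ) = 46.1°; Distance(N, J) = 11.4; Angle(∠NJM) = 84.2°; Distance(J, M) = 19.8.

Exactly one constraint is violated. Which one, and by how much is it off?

Distance(J, M) = 19.8 — off by 3.90.

C = (0.00, 0.00) ✓; CB at -126.5° ✓; |CB| = 10.90 ✓; ∠CBD = 61.40° ✓; |BD| = 19.20 ✓; ∠(BD, DN) = 90.00° ✓; |DN| = 28.20 ✓; ∠DNJ = 46.10° ✓; |NJ| = 11.40 ✓; ∠NJM = 84.20° ✓; |JM| = 15.90 ✗.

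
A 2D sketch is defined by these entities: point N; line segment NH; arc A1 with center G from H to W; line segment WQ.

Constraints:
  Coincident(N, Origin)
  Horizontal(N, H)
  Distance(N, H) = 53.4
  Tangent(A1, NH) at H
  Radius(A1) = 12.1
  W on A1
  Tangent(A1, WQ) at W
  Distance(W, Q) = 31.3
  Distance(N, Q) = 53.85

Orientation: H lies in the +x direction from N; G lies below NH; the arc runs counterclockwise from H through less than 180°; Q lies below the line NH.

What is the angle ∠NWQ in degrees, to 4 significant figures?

92.15°

Checks: |GW| = 12.10 ✓; ∠(GW, WQ) = 90.00° ✓; |WQ| = 31.30 ✓; |NQ| = 53.85 ✓.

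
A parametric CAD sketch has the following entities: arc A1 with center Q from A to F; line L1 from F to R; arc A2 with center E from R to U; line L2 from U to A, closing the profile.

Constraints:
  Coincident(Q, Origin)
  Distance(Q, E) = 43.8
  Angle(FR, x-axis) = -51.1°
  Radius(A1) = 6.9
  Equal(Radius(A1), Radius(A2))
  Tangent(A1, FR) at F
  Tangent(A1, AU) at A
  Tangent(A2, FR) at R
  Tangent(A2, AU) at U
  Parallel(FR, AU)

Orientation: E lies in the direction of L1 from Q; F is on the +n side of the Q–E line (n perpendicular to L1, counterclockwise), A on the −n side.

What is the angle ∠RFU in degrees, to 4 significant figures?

17.49°

The slot axis is L1's direction at -51.1°, so u = (cos -51.1°, sin -51.1°) = (0.6280, -0.7782) and n = (−sin -51.1°, cos -51.1°) = (0.7782, 0.6280). Q is at the origin and E lies 43.8 along u from Q, so E = 43.8·u = (27.50, -34.09). Tangency of A1 to both parallel lines with radius 6.9 puts F and A at Q ± 6.9·n: F = (5.370, 4.333), A = (-5.370, -4.333). Equal radii place R and U the same way about E: R = E + 6.9·n = (32.87, -29.75), U = E − 6.9·n = (22.13, -38.42). Then cos ∠RFU = FR·FU / (|FR||FU|), giving 17.49°.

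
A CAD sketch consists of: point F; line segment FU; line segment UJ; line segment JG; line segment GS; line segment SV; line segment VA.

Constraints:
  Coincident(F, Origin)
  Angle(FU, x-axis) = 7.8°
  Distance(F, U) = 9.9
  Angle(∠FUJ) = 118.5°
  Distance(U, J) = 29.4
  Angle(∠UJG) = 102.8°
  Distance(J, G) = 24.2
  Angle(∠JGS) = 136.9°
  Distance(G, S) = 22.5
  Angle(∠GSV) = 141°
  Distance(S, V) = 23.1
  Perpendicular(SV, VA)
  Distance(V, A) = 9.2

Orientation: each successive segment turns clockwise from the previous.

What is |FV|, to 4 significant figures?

42.99

∠JGS = 136.9° gives GS at -174.0° from the x-axis; with |GS| = 22.5, S = (-11.01, -42.99). ∠GSV = 141.0° gives SV at 147.0° from the x-axis; with |SV| = 23.1, V = (-30.38, -30.41). Then |FV| = |V − F| = 42.99.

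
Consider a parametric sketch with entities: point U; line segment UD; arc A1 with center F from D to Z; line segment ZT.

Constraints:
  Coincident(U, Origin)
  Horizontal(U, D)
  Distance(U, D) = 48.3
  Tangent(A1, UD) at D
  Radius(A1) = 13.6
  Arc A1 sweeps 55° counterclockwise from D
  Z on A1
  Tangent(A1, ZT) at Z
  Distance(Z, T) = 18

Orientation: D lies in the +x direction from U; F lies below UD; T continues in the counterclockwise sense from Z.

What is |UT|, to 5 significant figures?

33.796

On A1, D sits at bearing 90° from F; a 55° counterclockwise sweep puts Z at bearing 145°, so Z = F + 13.6·(cos 145°, sin 145°) = (37.160, -5.7994). Tangency of A1 to ZT means the radius FZ is perpendicular to ZT, so ZT runs along (−sin 145°, cos 145°); with |ZT| = 18.0, T = (26.835, -20.544). Then |UT| = |T − U| = 33.796.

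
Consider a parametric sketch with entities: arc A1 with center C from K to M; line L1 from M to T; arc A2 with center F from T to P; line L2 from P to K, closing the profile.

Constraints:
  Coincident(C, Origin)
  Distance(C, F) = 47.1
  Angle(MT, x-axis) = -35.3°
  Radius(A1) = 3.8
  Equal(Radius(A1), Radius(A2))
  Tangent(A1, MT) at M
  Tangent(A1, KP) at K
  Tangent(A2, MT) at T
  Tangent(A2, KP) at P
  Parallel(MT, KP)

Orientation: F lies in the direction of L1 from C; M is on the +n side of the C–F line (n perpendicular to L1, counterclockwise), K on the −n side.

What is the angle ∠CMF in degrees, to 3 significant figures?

85.4°

The slot axis is L1's direction at -35.3°, so u = (cos -35.3°, sin -35.3°) = (0.816, -0.578) and n = (−sin -35.3°, cos -35.3°) = (0.578, 0.816). C is at the origin and F lies 47.1 along u from C, so F = 47.1·u = (38.4, -27.2). Tangency of A1 to both parallel lines with radius 3.8 puts M and K at C ± 3.8·n: M = (2.20, 3.10), K = (-2.20, -3.10). Then cos ∠CMF = MC·MF / (|MC||MF|), giving 85.4°.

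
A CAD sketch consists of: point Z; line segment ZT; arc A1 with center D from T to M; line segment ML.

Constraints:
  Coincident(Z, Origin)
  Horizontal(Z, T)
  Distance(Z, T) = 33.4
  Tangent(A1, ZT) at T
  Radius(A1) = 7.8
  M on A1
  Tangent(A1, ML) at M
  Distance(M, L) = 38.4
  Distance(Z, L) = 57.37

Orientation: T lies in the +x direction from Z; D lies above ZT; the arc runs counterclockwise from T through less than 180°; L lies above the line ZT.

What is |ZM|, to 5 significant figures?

42.098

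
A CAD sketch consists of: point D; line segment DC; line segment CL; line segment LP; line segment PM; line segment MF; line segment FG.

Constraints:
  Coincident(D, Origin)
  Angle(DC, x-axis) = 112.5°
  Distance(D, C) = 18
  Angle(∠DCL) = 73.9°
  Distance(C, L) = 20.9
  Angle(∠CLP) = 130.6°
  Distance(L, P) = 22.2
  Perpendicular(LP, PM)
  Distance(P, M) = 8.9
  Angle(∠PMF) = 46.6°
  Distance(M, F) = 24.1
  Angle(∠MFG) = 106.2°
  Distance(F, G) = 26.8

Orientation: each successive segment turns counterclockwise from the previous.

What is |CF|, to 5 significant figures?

29.801

The perpendicularity gives PM at right angles to LP, so PM runs at -2.0000°; with |PM| = 8.9, M = (-15.102, -18.906). ∠PMF = 46.6° gives MF at 131.40° from the x-axis; with |MF| = 24.1, F = (-31.040, -0.82866). Then |CF| = |F − C| = 29.801.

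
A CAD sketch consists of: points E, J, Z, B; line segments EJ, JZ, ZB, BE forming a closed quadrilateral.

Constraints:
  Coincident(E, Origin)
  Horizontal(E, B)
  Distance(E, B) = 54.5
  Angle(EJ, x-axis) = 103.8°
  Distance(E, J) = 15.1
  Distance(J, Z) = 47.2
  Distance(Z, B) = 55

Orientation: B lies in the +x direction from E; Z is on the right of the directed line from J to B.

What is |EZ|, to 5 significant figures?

32.109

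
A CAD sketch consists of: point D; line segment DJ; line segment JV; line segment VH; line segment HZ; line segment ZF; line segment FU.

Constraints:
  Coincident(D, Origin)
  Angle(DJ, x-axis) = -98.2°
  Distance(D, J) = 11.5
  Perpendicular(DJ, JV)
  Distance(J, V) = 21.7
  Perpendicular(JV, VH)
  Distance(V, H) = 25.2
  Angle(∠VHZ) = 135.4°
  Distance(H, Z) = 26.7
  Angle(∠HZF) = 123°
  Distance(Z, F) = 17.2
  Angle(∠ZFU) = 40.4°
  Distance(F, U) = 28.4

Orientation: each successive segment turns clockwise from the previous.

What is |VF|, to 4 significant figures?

54.11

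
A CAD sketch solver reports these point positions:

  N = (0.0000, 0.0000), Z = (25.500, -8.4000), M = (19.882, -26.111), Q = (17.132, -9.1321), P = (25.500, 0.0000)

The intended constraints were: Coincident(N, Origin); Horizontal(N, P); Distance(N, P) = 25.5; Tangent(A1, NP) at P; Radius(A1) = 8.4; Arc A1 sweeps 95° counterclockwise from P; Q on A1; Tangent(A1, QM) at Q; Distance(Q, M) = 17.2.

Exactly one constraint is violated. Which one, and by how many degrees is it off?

Tangent(A1, QM) at Q — off by 4.20°.

N = (0.00, 0.00) ✓; N.y = 0.00, P.y = 0.00 ✓; |NP| = 25.50 ✓; ∠(ZP, PN) = 90.00° ✓; |ZP| = 8.400 ✓; bearing(Z→Q) − bearing(Z→P) = 95.00° ✓; |ZQ| = 8.400 ✓; ∠(ZQ, QM) = 85.80° ✗; |QM| = 17.20 ✓.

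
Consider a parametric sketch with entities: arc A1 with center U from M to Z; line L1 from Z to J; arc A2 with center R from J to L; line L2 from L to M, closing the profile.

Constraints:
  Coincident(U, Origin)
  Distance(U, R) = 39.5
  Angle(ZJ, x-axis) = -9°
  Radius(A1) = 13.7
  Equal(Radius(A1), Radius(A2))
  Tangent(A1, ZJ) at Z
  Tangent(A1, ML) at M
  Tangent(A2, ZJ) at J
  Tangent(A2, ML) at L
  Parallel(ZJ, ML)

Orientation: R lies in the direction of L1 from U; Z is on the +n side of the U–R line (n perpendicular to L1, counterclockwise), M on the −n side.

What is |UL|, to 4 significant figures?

41.81

The slot axis is L1's direction at -9.0°, so u = (cos -9.0°, sin -9.0°) = (0.9877, -0.1564) and n = (−sin -9.0°, cos -9.0°) = (0.1564, 0.9877). U is at the origin and R lies 39.5 along u from U, so R = 39.5·u = (39.01, -6.179). Tangency of A1 to both parallel lines with radius 13.7 puts Z and M at U ± 13.7·n: Z = (2.143, 13.53), M = (-2.143, -13.53). Equal radii place J and L the same way about R: J = R + 13.7·n = (41.16, 7.352), L = R − 13.7·n = (36.87, -19.71). Then |UL| = |L − U| = 41.81.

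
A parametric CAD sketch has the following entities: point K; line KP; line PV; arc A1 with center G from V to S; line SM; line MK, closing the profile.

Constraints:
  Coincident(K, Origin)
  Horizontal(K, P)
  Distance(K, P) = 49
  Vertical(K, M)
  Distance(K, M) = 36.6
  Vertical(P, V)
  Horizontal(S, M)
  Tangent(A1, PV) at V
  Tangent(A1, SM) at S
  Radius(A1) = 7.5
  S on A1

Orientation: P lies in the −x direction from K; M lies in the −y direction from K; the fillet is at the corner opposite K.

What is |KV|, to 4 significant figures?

56.99

The virtual corner opposite K is at (-49.00, -36.60). Since A1 is tangent to PV there, GV ⟂ PV and the tangent condition forces GS to be normal to SM, with radius 7.5, so the center G sits 7.5 in from both sides at G = (-41.50, -29.10). That places the tangent points at V = (-49.00, -29.10) on PV and S = (-41.50, -36.60) on SM. Then |KV| = |V − K| = 56.99.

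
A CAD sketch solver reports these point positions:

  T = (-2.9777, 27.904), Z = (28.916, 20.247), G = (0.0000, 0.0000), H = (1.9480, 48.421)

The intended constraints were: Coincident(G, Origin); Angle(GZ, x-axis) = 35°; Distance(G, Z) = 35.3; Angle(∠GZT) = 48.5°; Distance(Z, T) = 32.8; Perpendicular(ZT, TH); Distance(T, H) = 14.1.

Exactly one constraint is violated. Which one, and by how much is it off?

Distance(T, H) = 14.1 — off by 7.00.

G = (0.00, 0.00) ✓; GZ at 35.00° ✓; |GZ| = 35.30 ✓; ∠GZT = 48.50° ✓; |ZT| = 32.80 ✓; ∠(ZT, TH) = 90.00° ✓; |TH| = 21.10 ✗.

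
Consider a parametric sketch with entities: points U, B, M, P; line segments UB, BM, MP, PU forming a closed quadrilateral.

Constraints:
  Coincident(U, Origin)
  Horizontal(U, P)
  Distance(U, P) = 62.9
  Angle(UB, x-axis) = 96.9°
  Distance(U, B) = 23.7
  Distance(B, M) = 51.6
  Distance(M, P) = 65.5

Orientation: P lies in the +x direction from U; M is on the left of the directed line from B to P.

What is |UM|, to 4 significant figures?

68.43

Checks: |BM| = 51.60 ✓; |MP| = 65.50 ✓.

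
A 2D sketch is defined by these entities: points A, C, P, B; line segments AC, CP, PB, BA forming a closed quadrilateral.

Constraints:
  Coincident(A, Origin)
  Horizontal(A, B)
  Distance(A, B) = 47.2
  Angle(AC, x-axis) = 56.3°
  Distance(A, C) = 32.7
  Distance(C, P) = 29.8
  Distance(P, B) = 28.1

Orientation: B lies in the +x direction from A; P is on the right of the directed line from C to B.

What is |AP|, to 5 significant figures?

19.390

Checks: |CP| = 29.80 ✓; |PB| = 28.10 ✓.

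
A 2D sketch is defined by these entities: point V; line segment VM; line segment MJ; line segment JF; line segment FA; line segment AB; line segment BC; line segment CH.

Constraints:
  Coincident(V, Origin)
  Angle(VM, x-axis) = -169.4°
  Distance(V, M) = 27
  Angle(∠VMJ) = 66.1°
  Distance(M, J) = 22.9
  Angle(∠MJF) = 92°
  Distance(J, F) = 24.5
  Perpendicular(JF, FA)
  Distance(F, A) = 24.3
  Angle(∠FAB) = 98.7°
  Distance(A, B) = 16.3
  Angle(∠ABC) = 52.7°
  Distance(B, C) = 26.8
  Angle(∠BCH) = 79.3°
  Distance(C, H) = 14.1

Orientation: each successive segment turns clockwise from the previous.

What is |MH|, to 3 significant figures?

34.6

V is at the origin; VM runs at -169.4° with length 27.0, so M = (-26.5, -4.97). ∠VMJ = 66.1° gives MJ at 76.7° from the x-axis; with |MJ| = 22.9, J = (-21.3, 17.3). ∠MJF = 92.0° gives JF at -11.3° from the x-axis; with |JF| = 24.5, F = (2.75, 12.5). JF is perpendicular to FA, so FA runs at -101°; with |FA| = 24.3, A = (-2.01, -11.3). ∠FAB = 98.7° gives AB at 177° from the x-axis; with |AB| = 16.3, B = (-18.3, -10.6). ∠ABC = 52.7° gives BC at 50.1° from the x-axis; with |BC| = 26.8, C = (-1.10, 9.99). ∠BCH = 79.3° gives CH at -50.6° from the x-axis; with |CH| = 14.1, H = (7.85, -0.907). Then |MH| = |H − M| = 34.6.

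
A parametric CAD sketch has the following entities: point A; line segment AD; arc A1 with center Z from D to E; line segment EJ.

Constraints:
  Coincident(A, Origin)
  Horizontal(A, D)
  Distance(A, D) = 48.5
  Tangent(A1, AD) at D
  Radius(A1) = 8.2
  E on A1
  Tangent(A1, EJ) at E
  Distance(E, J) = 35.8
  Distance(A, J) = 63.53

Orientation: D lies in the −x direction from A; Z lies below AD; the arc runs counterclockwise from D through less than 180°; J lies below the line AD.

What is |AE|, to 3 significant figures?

57.3

Checks: |ZE| = 8.200 ✓; ∠(ZE, EJ) = 90.00° ✓; |EJ| = 35.80 ✓; |AJ| = 63.53 ✓.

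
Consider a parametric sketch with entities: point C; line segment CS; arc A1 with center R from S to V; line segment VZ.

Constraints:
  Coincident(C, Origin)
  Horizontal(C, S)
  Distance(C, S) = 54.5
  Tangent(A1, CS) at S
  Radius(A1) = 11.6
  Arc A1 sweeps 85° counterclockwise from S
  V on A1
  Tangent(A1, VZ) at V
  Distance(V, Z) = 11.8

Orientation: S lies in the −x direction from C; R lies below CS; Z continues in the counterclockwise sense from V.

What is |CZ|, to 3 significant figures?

70.7

On A1, S sits at bearing 90° from R; an 85° counterclockwise sweep puts V at bearing 175°, so V = R + 11.6·(cos 175°, sin 175°) = (-66.1, -10.6). The tangent condition forces RV to be normal to VZ, so VZ runs along (−sin 175°, cos 175°); with |VZ| = 11.8, Z = (-67.1, -22.3). Then |CZ| = |Z − C| = 70.7.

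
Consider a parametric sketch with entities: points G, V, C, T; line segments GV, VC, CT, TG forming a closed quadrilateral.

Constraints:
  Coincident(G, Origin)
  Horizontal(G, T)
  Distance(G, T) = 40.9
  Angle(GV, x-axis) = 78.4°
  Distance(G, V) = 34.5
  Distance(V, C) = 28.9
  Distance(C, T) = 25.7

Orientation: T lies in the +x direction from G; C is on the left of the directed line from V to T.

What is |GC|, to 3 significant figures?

42.5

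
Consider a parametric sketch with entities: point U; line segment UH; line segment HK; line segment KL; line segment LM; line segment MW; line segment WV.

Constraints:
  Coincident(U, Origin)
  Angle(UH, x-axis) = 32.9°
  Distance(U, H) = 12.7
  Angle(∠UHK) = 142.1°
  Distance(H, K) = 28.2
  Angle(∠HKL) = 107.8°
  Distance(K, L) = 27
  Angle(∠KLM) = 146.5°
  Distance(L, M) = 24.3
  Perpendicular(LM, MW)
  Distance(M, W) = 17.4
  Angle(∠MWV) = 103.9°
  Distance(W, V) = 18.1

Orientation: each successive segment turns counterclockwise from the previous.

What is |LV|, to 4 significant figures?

22.77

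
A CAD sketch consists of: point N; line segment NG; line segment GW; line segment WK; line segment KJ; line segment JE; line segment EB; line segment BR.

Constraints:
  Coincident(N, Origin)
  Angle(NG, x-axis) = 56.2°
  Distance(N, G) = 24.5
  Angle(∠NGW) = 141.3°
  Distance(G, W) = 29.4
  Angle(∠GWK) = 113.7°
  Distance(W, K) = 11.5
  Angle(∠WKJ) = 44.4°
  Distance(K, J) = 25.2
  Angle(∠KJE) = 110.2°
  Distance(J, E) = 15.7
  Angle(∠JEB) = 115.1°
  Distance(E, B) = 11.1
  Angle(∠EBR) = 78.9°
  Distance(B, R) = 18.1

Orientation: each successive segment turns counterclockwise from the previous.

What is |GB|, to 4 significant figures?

28.52

N is at the origin; NG runs at 56.2° with length 24.5, so G = (13.63, 20.36). ∠NGW = 141.3° gives GW at 94.90° from the x-axis; with |GW| = 29.4, W = (11.12, 49.65). ∠GWK = 113.7° gives WK at 161.2° from the x-axis; with |WK| = 11.5, K = (0.2315, 53.36). ∠WKJ = 44.4° gives KJ at -63.20° from the x-axis; with |KJ| = 25.2, J = (11.59, 30.86). ∠KJE = 110.2° gives JE at 6.600° from the x-axis; with |JE| = 15.7, E = (27.19, 32.67). ∠JEB = 115.1° gives EB at 71.50° from the x-axis; with |EB| = 11.1, B = (30.71, 43.20). Then |GB| = |B − G| = 28.52.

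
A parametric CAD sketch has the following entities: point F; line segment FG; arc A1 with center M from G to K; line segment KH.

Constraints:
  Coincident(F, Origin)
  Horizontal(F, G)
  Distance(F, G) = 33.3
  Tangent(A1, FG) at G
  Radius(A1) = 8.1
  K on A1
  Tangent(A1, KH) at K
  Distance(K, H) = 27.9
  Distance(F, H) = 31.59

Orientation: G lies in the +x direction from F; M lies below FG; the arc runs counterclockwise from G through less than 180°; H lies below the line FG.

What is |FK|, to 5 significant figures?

26.513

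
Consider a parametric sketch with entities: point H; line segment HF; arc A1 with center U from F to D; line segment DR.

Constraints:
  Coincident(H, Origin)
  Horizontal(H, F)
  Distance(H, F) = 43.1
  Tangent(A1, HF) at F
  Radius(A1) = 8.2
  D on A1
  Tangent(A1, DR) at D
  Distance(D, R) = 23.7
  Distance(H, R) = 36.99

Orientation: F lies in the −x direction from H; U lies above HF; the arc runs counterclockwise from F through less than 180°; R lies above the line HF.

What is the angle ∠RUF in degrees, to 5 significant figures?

136.63°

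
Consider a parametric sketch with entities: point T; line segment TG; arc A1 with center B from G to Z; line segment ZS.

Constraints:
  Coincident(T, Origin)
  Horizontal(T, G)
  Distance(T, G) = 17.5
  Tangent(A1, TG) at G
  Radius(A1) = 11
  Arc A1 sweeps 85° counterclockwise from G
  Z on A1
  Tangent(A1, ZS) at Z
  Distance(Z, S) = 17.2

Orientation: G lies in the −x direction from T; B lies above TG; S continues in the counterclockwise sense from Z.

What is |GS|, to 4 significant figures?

29.89

T is at the origin; T and G share the same y with |TG| = 17.5 and G on the −x side, so G = (-17.50, 0.000). Tangency of A1 to TG means the radius BG is perpendicular to TG, so B = G + (0, 11) = (-17.50, 11.00). On A1, G sits at bearing -90° from B; an 85° counterclockwise sweep puts Z at bearing -5°, so Z = B + 11.0·(cos -5°, sin -5°) = (-6.542, 10.04). The tangent condition forces BZ to be normal to ZS, so ZS runs along (−sin -5°, cos -5°); with |ZS| = 17.2, S = (-5.043, 27.18). Then |GS| = |S − G| = 29.89.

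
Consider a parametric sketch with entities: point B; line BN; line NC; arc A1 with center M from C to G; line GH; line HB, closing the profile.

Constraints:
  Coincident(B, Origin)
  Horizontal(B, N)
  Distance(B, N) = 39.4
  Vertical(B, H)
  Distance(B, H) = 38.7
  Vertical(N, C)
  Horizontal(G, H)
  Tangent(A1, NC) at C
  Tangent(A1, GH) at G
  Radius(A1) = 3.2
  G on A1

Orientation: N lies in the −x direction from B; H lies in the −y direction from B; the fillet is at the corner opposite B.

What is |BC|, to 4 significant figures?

53.03

The virtual corner opposite B is at (-39.40, -38.70). The tangent condition forces MC to be normal to NC and the tangent condition forces MG to be normal to GH, with radius 3.2, so the center M sits 3.2 in from both sides at M = (-36.20, -35.50). That places the tangent points at C = (-39.40, -35.50) on NC and G = (-36.20, -38.70) on GH. Then |BC| = |C − B| = 53.03.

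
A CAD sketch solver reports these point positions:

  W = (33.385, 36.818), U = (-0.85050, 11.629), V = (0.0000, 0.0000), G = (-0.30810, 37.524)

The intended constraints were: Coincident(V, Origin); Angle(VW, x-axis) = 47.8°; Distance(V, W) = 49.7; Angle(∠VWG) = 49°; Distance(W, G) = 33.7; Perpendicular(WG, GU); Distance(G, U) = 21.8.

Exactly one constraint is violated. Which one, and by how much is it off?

Distance(G, U) = 21.8 — off by 4.10.

V = (0.00, 0.00) ✓; VW at 47.80° ✓; |VW| = 49.70 ✓; ∠VWG = 49.00° ✓; |WG| = 33.70 ✓; ∠(WG, GU) = 90.00° ✓; |GU| = 25.90 ✗.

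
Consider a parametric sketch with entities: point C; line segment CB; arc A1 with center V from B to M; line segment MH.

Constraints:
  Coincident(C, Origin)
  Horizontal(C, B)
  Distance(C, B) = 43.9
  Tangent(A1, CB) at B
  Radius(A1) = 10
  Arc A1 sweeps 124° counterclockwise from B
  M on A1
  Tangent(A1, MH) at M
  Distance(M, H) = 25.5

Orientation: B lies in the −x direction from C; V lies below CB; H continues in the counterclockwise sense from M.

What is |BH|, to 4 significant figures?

37.21

On A1, B sits at bearing 90° from V; a 124° counterclockwise sweep puts M at bearing 214°, so M = V + 10.0·(cos 214°, sin 214°) = (-52.19, -15.59). Since A1 is tangent to MH there, VM ⟂ MH, so MH runs along (−sin 214°, cos 214°); with |MH| = 25.5, H = (-37.93, -36.73). Then |BH| = |H − B| = 37.21.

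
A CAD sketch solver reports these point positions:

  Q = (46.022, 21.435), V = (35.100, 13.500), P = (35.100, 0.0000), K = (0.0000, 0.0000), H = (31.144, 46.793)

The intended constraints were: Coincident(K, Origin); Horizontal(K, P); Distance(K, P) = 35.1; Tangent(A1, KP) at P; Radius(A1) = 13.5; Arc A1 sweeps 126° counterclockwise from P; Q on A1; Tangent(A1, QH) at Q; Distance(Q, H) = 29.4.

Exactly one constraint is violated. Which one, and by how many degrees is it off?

Tangent(A1, QH) at Q — off by 5.60°.

K = (0.00, 0.00) ✓; K.y = 0.00, P.y = 0.00 ✓; |KP| = 35.10 ✓; ∠(VP, PK) = 90.00° ✓; |VP| = 13.50 ✓; bearing(V→Q) − bearing(V→P) = 126.0° ✓; |VQ| = 13.50 ✓; ∠(VQ, QH) = 95.60° ✗; |QH| = 29.40 ✓.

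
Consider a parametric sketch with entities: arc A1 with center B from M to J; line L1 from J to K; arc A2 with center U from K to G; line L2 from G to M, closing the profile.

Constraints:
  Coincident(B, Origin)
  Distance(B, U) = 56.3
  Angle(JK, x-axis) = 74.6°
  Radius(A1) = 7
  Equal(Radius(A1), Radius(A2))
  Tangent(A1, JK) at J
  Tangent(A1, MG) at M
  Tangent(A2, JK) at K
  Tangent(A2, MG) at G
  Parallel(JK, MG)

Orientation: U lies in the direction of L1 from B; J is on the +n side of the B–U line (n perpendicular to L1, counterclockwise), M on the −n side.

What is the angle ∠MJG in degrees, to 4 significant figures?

76.04°

The slot axis is L1's direction at 74.6°, so u = (cos 74.6°, sin 74.6°) = (0.2656, 0.9641) and n = (−sin 74.6°, cos 74.6°) = (-0.9641, 0.2656). B is at the origin and U lies 56.3 along u from B, so U = 56.3·u = (14.95, 54.28). Tangency of A1 to both parallel lines with radius 7.0 puts J and M at B ± 7.0·n: J = (-6.749, 1.859), M = (6.749, -1.859). Equal radii place K and G the same way about U: K = U + 7.0·n = (8.202, 56.14), G = U − 7.0·n = (21.70, 52.42). Then cos ∠MJG = JM·JG / (|JM||JG|), giving 76.04°.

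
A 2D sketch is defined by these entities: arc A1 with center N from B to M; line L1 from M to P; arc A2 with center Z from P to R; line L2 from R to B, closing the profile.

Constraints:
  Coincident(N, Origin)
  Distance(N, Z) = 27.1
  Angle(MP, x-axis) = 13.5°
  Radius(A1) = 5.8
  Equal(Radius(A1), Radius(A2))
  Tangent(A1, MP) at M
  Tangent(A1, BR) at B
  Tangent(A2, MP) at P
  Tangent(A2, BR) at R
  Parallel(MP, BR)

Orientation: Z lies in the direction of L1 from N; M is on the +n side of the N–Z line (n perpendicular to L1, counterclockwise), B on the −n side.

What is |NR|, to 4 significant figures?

27.71

The slot axis is L1's direction at 13.5°, so u = (cos 13.5°, sin 13.5°) = (0.9724, 0.2334) and n = (−sin 13.5°, cos 13.5°) = (-0.2334, 0.9724). N is at the origin and Z lies 27.1 along u from N, so Z = 27.1·u = (26.35, 6.326). Tangency of A1 to both parallel lines with radius 5.8 puts M and B at N ± 5.8·n: M = (-1.354, 5.640), B = (1.354, -5.640). Equal radii place P and R the same way about Z: P = Z + 5.8·n = (25.00, 11.97), R = Z − 5.8·n = (27.71, 0.6866). Then |NR| = |R − N| = 27.71.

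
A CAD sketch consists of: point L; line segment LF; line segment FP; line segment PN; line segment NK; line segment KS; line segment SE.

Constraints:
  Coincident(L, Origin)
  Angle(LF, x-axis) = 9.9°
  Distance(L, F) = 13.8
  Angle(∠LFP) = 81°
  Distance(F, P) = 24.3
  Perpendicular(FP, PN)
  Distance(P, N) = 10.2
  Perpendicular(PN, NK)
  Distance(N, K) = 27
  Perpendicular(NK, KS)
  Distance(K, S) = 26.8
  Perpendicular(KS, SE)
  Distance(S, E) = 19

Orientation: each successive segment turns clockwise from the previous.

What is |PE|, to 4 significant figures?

18.43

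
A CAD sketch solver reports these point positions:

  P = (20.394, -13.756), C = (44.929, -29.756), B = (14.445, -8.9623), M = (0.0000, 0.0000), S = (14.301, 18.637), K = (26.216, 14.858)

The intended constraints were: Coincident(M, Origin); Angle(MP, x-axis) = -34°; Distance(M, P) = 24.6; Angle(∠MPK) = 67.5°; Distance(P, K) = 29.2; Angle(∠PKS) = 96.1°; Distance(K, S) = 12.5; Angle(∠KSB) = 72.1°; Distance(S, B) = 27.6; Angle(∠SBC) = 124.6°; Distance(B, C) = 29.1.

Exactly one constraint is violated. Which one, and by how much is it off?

Distance(B, C) = 29.1 — off by 7.80.

M = (0.00, 0.00) ✓; MP at -34.00° ✓; |MP| = 24.60 ✓; ∠MPK = 67.50° ✓; |PK| = 29.20 ✓; ∠PKS = 96.10° ✓; |KS| = 12.50 ✓; ∠KSB = 72.10° ✓; |SB| = 27.60 ✓; ∠SBC = 124.6° ✓; |BC| = 36.90 ✗.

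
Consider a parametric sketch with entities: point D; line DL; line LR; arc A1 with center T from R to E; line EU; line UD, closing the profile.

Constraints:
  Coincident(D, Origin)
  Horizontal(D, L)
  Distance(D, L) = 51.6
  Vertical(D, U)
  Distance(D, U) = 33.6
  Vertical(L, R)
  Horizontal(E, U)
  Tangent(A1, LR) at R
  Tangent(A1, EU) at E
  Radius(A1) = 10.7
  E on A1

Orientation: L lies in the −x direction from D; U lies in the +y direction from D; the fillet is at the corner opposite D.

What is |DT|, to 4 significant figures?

46.87

D is at the origin; D and L share the same y with |DL| = 51.6 and L on the −x side, so L = (-51.60, 0.000). DU is vertical with |DU| = 33.6 and U on the +y side, so U = (0.000, 33.60). The virtual corner opposite D is at (-51.60, 33.60). The tangent condition forces TR to be normal to LR and the tangent condition forces TE to be normal to EU, with radius 10.7, so the center T sits 10.7 in from both sides at T = (-40.90, 22.90). Then |DT| = |T − D| = 46.87.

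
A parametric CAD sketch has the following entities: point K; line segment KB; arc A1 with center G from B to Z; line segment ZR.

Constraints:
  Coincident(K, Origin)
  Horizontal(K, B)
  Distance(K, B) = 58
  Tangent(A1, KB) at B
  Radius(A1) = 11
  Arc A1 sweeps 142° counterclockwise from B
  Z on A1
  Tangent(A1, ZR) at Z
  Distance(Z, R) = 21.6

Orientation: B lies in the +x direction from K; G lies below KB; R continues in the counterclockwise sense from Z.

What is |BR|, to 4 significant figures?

34.52

On A1, B sits at bearing 90° from G; a 142° counterclockwise sweep puts Z at bearing 232°, so Z = G + 11.0·(cos 232°, sin 232°) = (51.23, -19.67). Tangency of A1 to ZR means the radius GZ is perpendicular to ZR, so ZR runs along (−sin 232°, cos 232°); with |ZR| = 21.6, R = (68.25, -32.97). Then |BR| = |R − B| = 34.52.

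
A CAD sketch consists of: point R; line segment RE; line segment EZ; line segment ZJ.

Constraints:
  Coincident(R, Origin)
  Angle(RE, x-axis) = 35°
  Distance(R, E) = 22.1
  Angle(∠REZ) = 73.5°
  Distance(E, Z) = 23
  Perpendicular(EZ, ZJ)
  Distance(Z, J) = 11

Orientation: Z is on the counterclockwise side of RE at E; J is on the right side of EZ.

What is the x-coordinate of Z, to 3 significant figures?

0.103

R is at the origin; RE runs at 35.0° with length 22.1, so E = 22.1·(cos 35.0°, sin 35.0°) = (18.1, 12.7). ∠REZ = 73.5°, so EZ runs at 35.0° + (180° − 73.5°) = 142° from the x-axis; with |EZ| = 23.0, Z = E + 23.0·(cos 142°, sin 142°) = (0.103, 27.0). So Z.x = 0.103.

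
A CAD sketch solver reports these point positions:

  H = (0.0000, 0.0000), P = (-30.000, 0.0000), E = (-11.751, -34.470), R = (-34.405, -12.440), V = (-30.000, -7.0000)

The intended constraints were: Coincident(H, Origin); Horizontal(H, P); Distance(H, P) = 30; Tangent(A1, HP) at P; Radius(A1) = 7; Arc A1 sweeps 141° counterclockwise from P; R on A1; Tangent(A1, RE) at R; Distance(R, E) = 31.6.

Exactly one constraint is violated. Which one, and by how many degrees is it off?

Tangent(A1, RE) at R — off by 5.20°.

H = (0.00, 0.00) ✓; H.y = 0.00, P.y = 0.00 ✓; |HP| = 30.00 ✓; ∠(VP, PH) = 90.00° ✓; |VP| = 7.000 ✓; bearing(V→R) − bearing(V→P) = 141.0° ✓; |VR| = 7.000 ✓; ∠(VR, RE) = 95.20° ✗; |RE| = 31.60 ✓.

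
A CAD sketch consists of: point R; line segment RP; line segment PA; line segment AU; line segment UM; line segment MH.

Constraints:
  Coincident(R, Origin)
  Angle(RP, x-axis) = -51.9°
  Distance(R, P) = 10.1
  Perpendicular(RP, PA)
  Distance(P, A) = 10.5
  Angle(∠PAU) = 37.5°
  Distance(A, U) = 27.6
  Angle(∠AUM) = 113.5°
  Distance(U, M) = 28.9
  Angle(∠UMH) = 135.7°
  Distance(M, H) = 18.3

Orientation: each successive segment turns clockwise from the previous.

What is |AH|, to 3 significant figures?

54.5

R is at the origin; RP runs at -51.9° with length 10.1, so P = (6.23, -7.95). RP is perpendicular to PA, so PA runs at -142°; with |PA| = 10.5, A = (-2.03, -14.4). ∠PAU = 37.5° gives AU at 75.6° from the x-axis; with |AU| = 27.6, U = (4.83, 12.3). ∠AUM = 113.5° gives UM at 9.10° from the x-axis; with |UM| = 28.9, M = (33.4, 16.9). ∠UMH = 135.7° gives MH at -35.2° from the x-axis; with |MH| = 18.3, H = (48.3, 6.33). Then |AH| = |H − A| = 54.5.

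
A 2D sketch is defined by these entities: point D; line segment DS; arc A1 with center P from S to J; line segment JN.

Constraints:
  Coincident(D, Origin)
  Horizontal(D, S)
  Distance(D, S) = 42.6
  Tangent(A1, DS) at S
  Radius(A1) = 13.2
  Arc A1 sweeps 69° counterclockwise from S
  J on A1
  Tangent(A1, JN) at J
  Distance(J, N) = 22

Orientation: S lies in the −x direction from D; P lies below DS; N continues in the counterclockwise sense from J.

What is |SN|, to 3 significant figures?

35.4

D is at the origin; D and S share the same y with |DS| = 42.6 and S on the −x side, so S = (-42.6, 0.00). A1 meets DS tangentially, so PS is at right angles to DS, so P = S + (0, -13.2) = (-42.6, -13.2). On A1, S sits at bearing 90° from P; a 69° counterclockwise sweep puts J at bearing 159°, so J = P + 13.2·(cos 159°, sin 159°) = (-54.9, -8.47). The tangent condition forces PJ to be normal to JN, so JN runs along (−sin 159°, cos 159°); with |JN| = 22.0, N = (-62.8, -29.0). Then |SN| = |N − S| = 35.4.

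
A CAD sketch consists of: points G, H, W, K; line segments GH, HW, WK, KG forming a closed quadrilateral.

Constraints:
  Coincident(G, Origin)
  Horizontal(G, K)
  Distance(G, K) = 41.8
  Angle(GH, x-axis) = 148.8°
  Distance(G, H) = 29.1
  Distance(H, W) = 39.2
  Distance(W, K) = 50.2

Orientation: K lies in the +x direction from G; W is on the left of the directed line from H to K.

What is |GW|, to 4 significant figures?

37.64

G is at the origin; GK is horizontal with |GK| = 41.8 and K in +x, so K = (41.8, 0). GH runs at 148.8° with |GH| = 29.1, so H = (-24.89, 15.07). W is determined by |HW| = 39.2 and |WK| = 50.2 together: it lies at the intersection of circle(H, 39.2) and circle(K, 50.2). With |HK| = 68.37, the foot of the radical line on HK is 27.00 from H and the perpendicular offset is √(39.2² − 27.00²) = 28.42. Taking the left-of-HK solution: W = (7.707, 36.85).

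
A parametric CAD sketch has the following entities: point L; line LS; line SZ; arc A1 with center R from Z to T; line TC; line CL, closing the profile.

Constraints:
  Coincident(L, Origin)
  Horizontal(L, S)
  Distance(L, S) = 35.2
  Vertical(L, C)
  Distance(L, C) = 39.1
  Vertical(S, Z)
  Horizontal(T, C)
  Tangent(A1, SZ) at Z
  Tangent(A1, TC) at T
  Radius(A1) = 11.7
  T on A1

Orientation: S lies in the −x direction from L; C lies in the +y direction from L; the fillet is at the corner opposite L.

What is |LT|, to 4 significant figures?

45.62

L is at the origin; L and S share the same y with |LS| = 35.2 and S on the −x side, so S = (-35.20, 0.000). LC is vertical with |LC| = 39.1 and C on the +y side, so C = (0.000, 39.10). The virtual corner opposite L is at (-35.20, 39.10). A1 meets SZ tangentially, so RZ is at right angles to SZ and A1 meets TC tangentially, so RT is at right angles to TC, with radius 11.7, so the center R sits 11.7 in from both sides at R = (-23.50, 27.40). That places the tangent points at Z = (-35.20, 27.40) on SZ and T = (-23.50, 39.10) on TC. Then |LT| = |T − L| = 45.62.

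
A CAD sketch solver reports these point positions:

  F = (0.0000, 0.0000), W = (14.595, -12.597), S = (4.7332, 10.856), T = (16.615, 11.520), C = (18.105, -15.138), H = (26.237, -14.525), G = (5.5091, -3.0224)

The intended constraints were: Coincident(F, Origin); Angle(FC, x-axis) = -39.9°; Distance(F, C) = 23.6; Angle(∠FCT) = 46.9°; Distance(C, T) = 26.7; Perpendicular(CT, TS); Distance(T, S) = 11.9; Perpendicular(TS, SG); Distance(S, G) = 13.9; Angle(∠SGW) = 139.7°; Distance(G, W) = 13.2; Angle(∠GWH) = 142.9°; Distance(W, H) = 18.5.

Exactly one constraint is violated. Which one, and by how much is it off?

Distance(W, H) = 18.5 — off by 6.70.

F = (0.00, 0.00) ✓; FC at -39.90° ✓; |FC| = 23.60 ✓; ∠FCT = 46.90° ✓; |CT| = 26.70 ✓; ∠(CT, TS) = 90.00° ✓; |TS| = 11.90 ✓; ∠(TS, SG) = 90.00° ✓; |SG| = 13.90 ✓; ∠SGW = 139.7° ✓; |GW| = 13.20 ✓; ∠GWH = 142.9° ✓; |WH| = 11.80 ✗.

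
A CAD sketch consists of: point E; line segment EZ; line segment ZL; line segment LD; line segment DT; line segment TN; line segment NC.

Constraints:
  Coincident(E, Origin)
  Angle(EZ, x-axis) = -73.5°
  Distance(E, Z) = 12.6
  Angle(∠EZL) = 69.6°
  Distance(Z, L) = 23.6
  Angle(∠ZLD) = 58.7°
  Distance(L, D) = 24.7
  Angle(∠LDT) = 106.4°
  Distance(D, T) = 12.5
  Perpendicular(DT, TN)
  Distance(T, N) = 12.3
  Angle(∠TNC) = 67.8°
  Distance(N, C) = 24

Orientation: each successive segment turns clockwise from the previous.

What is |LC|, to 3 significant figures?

20.6

E is at the origin; EZ runs at -73.5° with length 12.6, so Z = (3.58, -12.1). ∠EZL = 69.6° gives ZL at 176° from the x-axis; with |ZL| = 23.6, L = (-20.0, -10.5). ∠ZLD = 58.7° gives LD at 54.8° from the x-axis; with |LD| = 24.7, D = (-5.73, 9.71). ∠LDT = 106.4° gives DT at -18.8° from the x-axis; with |DT| = 12.5, T = (6.10, 5.68). The perpendicularity gives TN at right angles to DT, so TN runs at -109°; with |TN| = 12.3, N = (2.14, -5.96). ∠TNC = 67.8° gives NC at 139° from the x-axis; with |NC| = 24.0, C = (-16.0, 9.78). Then |LC| = |C − L| = 20.6.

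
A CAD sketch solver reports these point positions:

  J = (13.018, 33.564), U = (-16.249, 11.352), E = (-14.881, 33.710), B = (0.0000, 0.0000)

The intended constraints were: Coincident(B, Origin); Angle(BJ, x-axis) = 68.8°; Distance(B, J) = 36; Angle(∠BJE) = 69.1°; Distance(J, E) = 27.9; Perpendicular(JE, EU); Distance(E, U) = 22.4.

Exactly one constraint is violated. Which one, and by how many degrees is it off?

Perpendicular(JE, EU) — off by 3.20°.

B = (0.00, 0.00) ✓; BJ at 68.80° ✓; |BJ| = 36.00 ✓; ∠BJE = 69.10° ✓; |JE| = 27.90 ✓; ∠(JE, EU) = 86.80° ✗; |EU| = 22.40 ✓.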